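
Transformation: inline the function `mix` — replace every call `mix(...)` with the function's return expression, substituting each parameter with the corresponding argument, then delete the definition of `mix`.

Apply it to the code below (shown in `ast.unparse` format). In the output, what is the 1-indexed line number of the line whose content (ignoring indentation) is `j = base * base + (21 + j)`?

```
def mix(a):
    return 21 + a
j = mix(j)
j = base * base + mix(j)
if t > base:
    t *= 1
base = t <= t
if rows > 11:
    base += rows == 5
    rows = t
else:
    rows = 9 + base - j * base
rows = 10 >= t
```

Transformed code:
j = 21 + j
j = base * base + (21 + j)
if t > base:
    t *= 1
base = t <= t
if rows > 11:
    base += rows == 5
    rows = t
else:
    rows = 9 + base - j * base
rows = 10 >= t

2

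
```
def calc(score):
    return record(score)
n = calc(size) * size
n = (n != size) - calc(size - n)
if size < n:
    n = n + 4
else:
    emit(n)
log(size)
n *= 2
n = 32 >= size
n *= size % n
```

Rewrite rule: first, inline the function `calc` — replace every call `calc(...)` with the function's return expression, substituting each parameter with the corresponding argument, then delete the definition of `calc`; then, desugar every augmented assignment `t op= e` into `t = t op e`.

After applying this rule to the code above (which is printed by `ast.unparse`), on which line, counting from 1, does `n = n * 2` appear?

8

Transformed code:
n = record(size) * size
n = (n != size) - record(size - n)
if size < n:
    n = n + 4
else:
    emit(n)
log(size)
n = n * 2
n = 32 >= size
n = n * (size % n)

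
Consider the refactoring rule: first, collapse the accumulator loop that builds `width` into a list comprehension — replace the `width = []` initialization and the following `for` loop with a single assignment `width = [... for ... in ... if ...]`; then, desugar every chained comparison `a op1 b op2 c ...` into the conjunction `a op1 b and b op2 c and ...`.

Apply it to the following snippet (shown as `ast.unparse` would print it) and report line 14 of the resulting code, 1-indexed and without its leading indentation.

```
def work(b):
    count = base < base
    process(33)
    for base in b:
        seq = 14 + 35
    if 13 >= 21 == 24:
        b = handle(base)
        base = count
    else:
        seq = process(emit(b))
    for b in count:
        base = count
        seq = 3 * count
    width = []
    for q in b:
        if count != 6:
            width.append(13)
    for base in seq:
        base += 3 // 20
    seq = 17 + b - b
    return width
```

Transformed code:
def work(b):
    count = base < base
    process(33)
    for base in b:
        seq = 14 + 35
    if 13 >= 21 and 21 == 24:
        b = handle(base)
        base = count
    else:
        seq = process(emit(b))
    for b in count:
        base = count
        seq = 3 * count
    width = [13 for q in b if count != 6]
    for base in seq:
        base += 3 // 20
    seq = 17 + b - b
    return width

width = [13 for q in b if count != 6]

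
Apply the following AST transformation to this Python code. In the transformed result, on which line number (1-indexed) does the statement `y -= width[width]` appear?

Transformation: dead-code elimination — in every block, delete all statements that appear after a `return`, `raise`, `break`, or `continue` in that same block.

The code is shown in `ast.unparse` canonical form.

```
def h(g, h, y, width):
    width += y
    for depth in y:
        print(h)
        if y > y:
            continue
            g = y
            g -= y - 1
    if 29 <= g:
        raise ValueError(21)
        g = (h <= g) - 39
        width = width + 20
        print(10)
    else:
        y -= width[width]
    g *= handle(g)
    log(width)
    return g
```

Transformed code:
def h(g, h, y, width):
    width += y
    for depth in y:
        print(h)
        if y > y:
            continue
    if 29 <= g:
        raise ValueError(21)
    else:
        y -= width[width]
    g *= handle(g)
    log(width)
    return g

10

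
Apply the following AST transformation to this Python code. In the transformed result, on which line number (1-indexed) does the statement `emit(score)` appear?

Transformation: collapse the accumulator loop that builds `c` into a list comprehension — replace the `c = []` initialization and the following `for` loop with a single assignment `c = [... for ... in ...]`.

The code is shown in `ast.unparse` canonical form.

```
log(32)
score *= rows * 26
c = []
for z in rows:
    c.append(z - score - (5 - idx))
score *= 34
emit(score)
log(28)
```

Transformed code:
log(32)
score *= rows * 26
c = [z - score - (5 - idx) for z in rows]
score *= 34
emit(score)
log(28)

5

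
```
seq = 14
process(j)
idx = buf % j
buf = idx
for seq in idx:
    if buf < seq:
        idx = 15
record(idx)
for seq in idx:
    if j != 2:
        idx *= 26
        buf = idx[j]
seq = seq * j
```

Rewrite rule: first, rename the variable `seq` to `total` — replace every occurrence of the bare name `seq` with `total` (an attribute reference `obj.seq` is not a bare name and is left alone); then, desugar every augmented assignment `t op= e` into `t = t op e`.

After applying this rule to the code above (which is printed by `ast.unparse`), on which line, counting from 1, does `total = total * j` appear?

Transformed code:
total = 14
process(j)
idx = buf % j
buf = idx
for total in idx:
    if buf < total:
        idx = 15
record(idx)
for total in idx:
    if j != 2:
        idx = idx * 26
        buf = idx[j]
total = total * j

13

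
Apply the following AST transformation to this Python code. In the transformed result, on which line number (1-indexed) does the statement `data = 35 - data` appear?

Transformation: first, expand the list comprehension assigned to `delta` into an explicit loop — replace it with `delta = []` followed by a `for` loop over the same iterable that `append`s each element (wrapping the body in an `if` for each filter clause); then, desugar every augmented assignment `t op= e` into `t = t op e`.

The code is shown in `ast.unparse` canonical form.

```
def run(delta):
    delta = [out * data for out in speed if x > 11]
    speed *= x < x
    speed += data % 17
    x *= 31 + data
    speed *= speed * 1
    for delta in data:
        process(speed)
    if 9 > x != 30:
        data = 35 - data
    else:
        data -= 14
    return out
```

Transformed code:
def run(delta):
    delta = []
    for out in speed:
        if x > 11:
            delta.append(out * data)
    speed = speed * (x < x)
    speed = speed + data % 17
    x = x * (31 + data)
    speed = speed * (speed * 1)
    for delta in data:
        process(speed)
    if 9 > x != 30:
        data = 35 - data
    else:
        data = data - 14
    return out

13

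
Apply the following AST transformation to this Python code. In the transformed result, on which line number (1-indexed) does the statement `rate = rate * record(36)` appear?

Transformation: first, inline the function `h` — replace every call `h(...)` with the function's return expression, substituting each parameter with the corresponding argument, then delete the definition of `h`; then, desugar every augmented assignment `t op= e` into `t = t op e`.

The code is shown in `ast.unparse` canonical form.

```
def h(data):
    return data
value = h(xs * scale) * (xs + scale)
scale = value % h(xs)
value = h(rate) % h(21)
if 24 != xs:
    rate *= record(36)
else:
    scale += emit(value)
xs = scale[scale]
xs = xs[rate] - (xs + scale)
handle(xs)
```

Transformed code:
value = xs * scale * (xs + scale)
scale = value % xs
value = rate % 21
if 24 != xs:
    rate = rate * record(36)
else:
    scale = scale + emit(value)
xs = scale[scale]
xs = xs[rate] - (xs + scale)
handle(xs)

5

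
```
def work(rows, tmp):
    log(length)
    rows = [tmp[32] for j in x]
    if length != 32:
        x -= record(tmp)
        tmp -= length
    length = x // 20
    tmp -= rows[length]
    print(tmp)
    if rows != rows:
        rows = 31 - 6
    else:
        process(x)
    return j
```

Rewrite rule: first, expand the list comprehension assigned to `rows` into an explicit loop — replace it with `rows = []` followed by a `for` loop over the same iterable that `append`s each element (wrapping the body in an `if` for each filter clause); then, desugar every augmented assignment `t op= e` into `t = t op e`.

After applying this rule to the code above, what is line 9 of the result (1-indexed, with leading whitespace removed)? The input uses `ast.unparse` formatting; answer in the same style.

length = x // 20

Transformed code:
def work(rows, tmp):
    log(length)
    rows = []
    for j in x:
        rows.append(tmp[32])
    if length != 32:
        x = x - record(tmp)
        tmp = tmp - length
    length = x // 20
    tmp = tmp - rows[length]
    print(tmp)
    if rows != rows:
        rows = 31 - 6
    else:
        process(x)
    return j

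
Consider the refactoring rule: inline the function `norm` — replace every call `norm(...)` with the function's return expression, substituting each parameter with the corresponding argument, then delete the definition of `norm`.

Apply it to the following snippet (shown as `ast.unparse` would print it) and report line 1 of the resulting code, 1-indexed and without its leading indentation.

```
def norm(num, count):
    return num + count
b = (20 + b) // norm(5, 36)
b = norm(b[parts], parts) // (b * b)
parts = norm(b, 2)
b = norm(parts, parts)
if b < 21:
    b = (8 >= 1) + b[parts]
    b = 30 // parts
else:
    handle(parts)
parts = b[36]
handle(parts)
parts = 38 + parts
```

b = (20 + b) // (5 + 36)

Transformed code:
b = (20 + b) // (5 + 36)
b = (b[parts] + parts) // (b * b)
parts = b + 2
b = parts + parts
if b < 21:
    b = (8 >= 1) + b[parts]
    b = 30 // parts
else:
    handle(parts)
parts = b[36]
handle(parts)
parts = 38 + parts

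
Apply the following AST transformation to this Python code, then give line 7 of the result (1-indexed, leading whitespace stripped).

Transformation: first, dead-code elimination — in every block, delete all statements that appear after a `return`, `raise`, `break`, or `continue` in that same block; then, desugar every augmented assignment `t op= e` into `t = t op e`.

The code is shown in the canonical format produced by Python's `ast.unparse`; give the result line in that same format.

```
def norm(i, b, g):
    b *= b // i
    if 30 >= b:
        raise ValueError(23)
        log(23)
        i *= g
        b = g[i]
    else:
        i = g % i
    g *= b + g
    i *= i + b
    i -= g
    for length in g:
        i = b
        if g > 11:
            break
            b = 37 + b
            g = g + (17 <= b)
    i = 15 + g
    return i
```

Transformed code:
def norm(i, b, g):
    b = b * (b // i)
    if 30 >= b:
        raise ValueError(23)
    else:
        i = g % i
    g = g * (b + g)
    i = i * (i + b)
    i = i - g
    for length in g:
        i = b
        if g > 11:
            break
    i = 15 + g
    return i

g = g * (b + g)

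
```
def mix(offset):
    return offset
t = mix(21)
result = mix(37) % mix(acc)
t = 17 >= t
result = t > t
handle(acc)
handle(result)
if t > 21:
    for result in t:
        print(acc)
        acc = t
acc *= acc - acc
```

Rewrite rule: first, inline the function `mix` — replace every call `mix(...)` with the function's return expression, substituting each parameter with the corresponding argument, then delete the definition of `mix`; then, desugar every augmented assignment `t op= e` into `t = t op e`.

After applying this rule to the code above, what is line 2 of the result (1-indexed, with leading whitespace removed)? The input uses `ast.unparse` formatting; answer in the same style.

Transformed code:
t = 21
result = 37 % acc
t = 17 >= t
result = t > t
handle(acc)
handle(result)
if t > 21:
    for result in t:
        print(acc)
        acc = t
acc = acc * (acc - acc)

result = 37 % acc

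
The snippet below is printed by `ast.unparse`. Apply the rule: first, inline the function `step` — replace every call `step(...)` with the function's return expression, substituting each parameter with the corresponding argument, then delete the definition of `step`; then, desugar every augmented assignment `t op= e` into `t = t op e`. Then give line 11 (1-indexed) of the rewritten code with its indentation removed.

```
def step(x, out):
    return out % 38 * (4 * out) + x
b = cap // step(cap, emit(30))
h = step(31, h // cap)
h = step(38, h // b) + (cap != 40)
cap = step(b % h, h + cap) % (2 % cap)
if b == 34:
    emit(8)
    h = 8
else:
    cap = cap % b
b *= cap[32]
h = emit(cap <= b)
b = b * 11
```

h = emit(cap <= b)

Transformed code:
b = cap // (emit(30) % 38 * (4 * emit(30)) + cap)
h = h // cap % 38 * (4 * (h // cap)) + 31
h = h // b % 38 * (4 * (h // b)) + 38 + (cap != 40)
cap = ((h + cap) % 38 * (4 * (h + cap)) + b % h) % (2 % cap)
if b == 34:
    emit(8)
    h = 8
else:
    cap = cap % b
b = b * cap[32]
h = emit(cap <= b)
b = b * 11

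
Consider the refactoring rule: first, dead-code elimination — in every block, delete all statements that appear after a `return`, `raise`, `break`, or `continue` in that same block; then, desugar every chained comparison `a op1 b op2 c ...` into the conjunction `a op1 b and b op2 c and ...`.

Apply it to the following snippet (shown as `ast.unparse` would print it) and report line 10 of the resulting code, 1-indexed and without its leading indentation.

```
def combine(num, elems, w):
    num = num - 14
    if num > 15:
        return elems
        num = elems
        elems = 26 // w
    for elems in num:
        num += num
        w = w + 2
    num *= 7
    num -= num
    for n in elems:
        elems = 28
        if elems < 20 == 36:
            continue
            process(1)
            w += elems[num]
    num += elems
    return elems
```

Transformed code:
def combine(num, elems, w):
    num = num - 14
    if num > 15:
        return elems
    for elems in num:
        num += num
        w = w + 2
    num *= 7
    num -= num
    for n in elems:
        elems = 28
        if elems < 20 and 20 == 36:
            continue
    num += elems
    return elems

for n in elems:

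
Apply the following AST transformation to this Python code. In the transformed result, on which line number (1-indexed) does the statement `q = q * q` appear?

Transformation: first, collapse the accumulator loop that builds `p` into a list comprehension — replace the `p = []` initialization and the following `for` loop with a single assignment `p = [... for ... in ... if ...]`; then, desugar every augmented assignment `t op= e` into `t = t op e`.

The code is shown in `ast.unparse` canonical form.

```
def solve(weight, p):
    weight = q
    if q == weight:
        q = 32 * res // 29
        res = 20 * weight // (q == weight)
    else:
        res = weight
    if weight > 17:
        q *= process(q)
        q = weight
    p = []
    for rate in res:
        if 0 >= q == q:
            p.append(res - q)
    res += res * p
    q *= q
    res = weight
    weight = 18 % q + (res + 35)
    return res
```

Transformed code:
def solve(weight, p):
    weight = q
    if q == weight:
        q = 32 * res // 29
        res = 20 * weight // (q == weight)
    else:
        res = weight
    if weight > 17:
        q = q * process(q)
        q = weight
    p = [res - q for rate in res if 0 >= q == q]
    res = res + res * p
    q = q * q
    res = weight
    weight = 18 % q + (res + 35)
    return res

13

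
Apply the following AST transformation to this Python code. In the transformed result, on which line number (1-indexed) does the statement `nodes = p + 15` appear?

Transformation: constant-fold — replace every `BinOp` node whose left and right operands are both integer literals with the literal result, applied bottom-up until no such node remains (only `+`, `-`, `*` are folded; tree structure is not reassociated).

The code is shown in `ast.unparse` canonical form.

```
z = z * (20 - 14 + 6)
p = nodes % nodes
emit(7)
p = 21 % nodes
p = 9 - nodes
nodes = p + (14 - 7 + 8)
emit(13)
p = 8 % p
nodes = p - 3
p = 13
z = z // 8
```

Transformed code:
z = z * 12
p = nodes % nodes
emit(7)
p = 21 % nodes
p = 9 - nodes
nodes = p + 15
emit(13)
p = 8 % p
nodes = p - 3
p = 13
z = z // 8

6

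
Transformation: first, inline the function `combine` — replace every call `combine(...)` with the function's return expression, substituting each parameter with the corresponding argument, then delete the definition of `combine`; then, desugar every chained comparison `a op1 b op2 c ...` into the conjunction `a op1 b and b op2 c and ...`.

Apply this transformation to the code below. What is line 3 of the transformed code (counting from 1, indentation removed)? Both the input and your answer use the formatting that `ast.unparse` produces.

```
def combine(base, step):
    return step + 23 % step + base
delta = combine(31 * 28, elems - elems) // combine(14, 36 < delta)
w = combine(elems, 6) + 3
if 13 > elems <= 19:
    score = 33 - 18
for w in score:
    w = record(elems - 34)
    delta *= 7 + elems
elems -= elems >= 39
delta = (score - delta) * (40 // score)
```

if 13 > elems and elems <= 19:

Transformed code:
delta = (elems - elems + 23 % (elems - elems) + 31 * 28) // ((36 < delta) + 23 % (36 < delta) + 14)
w = 6 + 23 % 6 + elems + 3
if 13 > elems and elems <= 19:
    score = 33 - 18
for w in score:
    w = record(elems - 34)
    delta *= 7 + elems
elems -= elems >= 39
delta = (score - delta) * (40 // score)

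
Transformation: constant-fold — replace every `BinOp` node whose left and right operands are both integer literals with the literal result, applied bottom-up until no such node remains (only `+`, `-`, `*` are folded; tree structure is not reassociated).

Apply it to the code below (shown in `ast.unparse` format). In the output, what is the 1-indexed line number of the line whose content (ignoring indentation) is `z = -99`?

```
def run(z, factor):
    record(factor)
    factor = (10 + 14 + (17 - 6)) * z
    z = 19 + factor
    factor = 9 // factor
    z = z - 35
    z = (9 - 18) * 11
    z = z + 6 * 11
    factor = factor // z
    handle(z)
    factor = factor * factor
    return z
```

Transformed code:
def run(z, factor):
    record(factor)
    factor = 35 * z
    z = 19 + factor
    factor = 9 // factor
    z = z - 35
    z = -99
    z = z + 66
    factor = factor // z
    handle(z)
    factor = factor * factor
    return z

7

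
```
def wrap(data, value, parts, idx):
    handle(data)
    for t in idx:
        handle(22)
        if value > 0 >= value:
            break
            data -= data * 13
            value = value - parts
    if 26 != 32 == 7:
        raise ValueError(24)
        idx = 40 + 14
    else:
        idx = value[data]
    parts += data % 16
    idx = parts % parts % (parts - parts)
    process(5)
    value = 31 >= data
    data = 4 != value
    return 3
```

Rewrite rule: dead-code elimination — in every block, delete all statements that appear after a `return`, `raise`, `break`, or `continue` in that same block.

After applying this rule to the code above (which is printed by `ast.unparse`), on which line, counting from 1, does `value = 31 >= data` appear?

14

Transformed code:
def wrap(data, value, parts, idx):
    handle(data)
    for t in idx:
        handle(22)
        if value > 0 >= value:
            break
    if 26 != 32 == 7:
        raise ValueError(24)
    else:
        idx = value[data]
    parts += data % 16
    idx = parts % parts % (parts - parts)
    process(5)
    value = 31 >= data
    data = 4 != value
    return 3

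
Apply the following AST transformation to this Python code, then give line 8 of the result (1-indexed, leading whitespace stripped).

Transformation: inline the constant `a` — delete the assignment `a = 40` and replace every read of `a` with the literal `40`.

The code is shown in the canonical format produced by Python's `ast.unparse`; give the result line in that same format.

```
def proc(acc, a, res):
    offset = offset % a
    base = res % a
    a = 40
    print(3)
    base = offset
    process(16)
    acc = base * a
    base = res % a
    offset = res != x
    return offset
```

base = res % 40

Transformed code:
def proc(acc, a, res):
    offset = offset % 40
    base = res % 40
    print(3)
    base = offset
    process(16)
    acc = base * 40
    base = res % 40
    offset = res != x
    return offset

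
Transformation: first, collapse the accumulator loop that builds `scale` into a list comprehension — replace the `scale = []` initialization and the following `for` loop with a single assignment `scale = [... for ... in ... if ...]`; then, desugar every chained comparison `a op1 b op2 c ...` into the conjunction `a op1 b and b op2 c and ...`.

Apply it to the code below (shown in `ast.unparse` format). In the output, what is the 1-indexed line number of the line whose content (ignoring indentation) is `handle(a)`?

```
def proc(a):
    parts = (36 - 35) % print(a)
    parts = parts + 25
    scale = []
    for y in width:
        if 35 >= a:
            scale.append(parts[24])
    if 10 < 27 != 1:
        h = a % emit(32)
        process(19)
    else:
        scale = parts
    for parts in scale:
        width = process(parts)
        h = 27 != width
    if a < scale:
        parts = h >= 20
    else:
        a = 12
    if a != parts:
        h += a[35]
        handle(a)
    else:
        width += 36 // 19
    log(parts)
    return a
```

19

Transformed code:
def proc(a):
    parts = (36 - 35) % print(a)
    parts = parts + 25
    scale = [parts[24] for y in width if 35 >= a]
    if 10 < 27 and 27 != 1:
        h = a % emit(32)
        process(19)
    else:
        scale = parts
    for parts in scale:
        width = process(parts)
        h = 27 != width
    if a < scale:
        parts = h >= 20
    else:
        a = 12
    if a != parts:
        h += a[35]
        handle(a)
    else:
        width += 36 // 19
    log(parts)
    return a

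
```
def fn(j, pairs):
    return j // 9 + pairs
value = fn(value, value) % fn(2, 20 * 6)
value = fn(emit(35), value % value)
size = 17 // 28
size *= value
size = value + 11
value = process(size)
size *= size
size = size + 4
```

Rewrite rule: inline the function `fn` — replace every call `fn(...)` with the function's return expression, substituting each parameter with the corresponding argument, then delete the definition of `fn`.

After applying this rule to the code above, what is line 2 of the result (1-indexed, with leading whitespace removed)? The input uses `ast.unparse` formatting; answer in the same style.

value = emit(35) // 9 + value % value

Transformed code:
value = (value // 9 + value) % (2 // 9 + 20 * 6)
value = emit(35) // 9 + value % value
size = 17 // 28
size *= value
size = value + 11
value = process(size)
size *= size
size = size + 4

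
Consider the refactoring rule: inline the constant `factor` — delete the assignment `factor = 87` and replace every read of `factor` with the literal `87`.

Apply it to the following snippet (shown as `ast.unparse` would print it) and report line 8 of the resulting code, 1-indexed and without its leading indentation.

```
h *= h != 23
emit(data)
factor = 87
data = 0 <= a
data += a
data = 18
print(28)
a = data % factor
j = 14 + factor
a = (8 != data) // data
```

j = 14 + 87

Transformed code:
h *= h != 23
emit(data)
data = 0 <= a
data += a
data = 18
print(28)
a = data % 87
j = 14 + 87
a = (8 != data) // data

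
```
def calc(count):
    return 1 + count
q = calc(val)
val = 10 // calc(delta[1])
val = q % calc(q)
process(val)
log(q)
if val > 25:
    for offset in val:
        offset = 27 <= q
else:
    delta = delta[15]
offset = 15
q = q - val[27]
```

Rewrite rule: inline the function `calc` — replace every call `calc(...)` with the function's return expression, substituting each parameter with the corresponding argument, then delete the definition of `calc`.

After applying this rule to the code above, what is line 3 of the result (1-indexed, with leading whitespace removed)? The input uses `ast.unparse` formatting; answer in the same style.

val = q % (1 + q)

Transformed code:
q = 1 + val
val = 10 // (1 + delta[1])
val = q % (1 + q)
process(val)
log(q)
if val > 25:
    for offset in val:
        offset = 27 <= q
else:
    delta = delta[15]
offset = 15
q = q - val[27]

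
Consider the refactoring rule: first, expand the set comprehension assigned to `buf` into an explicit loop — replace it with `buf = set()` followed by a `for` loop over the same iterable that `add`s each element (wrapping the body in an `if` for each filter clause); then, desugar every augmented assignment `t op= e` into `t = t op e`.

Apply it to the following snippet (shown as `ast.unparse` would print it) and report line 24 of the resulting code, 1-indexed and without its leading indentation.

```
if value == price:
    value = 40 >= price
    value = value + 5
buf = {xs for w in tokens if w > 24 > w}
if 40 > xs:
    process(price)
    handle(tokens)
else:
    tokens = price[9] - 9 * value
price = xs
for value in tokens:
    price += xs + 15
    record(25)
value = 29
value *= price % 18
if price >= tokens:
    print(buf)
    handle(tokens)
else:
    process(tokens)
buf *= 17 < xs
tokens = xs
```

Transformed code:
if value == price:
    value = 40 >= price
    value = value + 5
buf = set()
for w in tokens:
    if w > 24 > w:
        buf.add(xs)
if 40 > xs:
    process(price)
    handle(tokens)
else:
    tokens = price[9] - 9 * value
price = xs
for value in tokens:
    price = price + (xs + 15)
    record(25)
value = 29
value = value * (price % 18)
if price >= tokens:
    print(buf)
    handle(tokens)
else:
    process(tokens)
buf = buf * (17 < xs)
tokens = xs

buf = buf * (17 < xs)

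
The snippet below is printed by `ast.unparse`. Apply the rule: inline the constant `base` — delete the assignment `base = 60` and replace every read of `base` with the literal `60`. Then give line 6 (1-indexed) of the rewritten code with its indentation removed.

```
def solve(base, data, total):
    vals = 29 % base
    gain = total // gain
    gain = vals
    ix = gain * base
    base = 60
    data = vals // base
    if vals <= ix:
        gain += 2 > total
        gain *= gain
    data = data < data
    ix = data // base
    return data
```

data = vals // 60

Transformed code:
def solve(base, data, total):
    vals = 29 % 60
    gain = total // gain
    gain = vals
    ix = gain * 60
    data = vals // 60
    if vals <= ix:
        gain += 2 > total
        gain *= gain
    data = data < data
    ix = data // 60
    return data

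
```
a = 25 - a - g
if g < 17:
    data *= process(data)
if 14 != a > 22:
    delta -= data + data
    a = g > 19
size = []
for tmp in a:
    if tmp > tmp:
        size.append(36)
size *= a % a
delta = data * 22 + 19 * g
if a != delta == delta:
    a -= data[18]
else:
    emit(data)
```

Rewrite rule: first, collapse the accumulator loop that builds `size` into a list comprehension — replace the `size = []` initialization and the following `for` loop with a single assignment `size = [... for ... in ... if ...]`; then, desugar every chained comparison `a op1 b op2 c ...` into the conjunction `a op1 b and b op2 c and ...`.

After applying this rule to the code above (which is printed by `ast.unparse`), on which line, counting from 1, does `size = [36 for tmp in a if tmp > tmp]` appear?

7

Transformed code:
a = 25 - a - g
if g < 17:
    data *= process(data)
if 14 != a and a > 22:
    delta -= data + data
    a = g > 19
size = [36 for tmp in a if tmp > tmp]
size *= a % a
delta = data * 22 + 19 * g
if a != delta and delta == delta:
    a -= data[18]
else:
    emit(data)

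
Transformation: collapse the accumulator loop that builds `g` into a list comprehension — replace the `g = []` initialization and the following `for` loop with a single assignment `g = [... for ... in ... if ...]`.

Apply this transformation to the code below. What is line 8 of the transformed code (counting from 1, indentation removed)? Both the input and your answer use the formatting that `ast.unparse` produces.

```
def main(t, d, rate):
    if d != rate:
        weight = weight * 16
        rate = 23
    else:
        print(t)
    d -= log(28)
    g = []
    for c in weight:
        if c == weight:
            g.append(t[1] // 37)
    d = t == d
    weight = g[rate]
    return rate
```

g = [t[1] // 37 for c in weight if c == weight]

Transformed code:
def main(t, d, rate):
    if d != rate:
        weight = weight * 16
        rate = 23
    else:
        print(t)
    d -= log(28)
    g = [t[1] // 37 for c in weight if c == weight]
    d = t == d
    weight = g[rate]
    return rate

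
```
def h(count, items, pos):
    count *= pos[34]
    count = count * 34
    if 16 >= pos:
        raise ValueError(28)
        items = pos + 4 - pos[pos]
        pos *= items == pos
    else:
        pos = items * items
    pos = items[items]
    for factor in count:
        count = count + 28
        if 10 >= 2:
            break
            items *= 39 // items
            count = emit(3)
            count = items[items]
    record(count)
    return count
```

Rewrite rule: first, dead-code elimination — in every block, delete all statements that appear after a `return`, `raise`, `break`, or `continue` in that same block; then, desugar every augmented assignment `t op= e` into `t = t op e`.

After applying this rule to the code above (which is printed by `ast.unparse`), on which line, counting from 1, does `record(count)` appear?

Transformed code:
def h(count, items, pos):
    count = count * pos[34]
    count = count * 34
    if 16 >= pos:
        raise ValueError(28)
    else:
        pos = items * items
    pos = items[items]
    for factor in count:
        count = count + 28
        if 10 >= 2:
            break
    record(count)
    return count

13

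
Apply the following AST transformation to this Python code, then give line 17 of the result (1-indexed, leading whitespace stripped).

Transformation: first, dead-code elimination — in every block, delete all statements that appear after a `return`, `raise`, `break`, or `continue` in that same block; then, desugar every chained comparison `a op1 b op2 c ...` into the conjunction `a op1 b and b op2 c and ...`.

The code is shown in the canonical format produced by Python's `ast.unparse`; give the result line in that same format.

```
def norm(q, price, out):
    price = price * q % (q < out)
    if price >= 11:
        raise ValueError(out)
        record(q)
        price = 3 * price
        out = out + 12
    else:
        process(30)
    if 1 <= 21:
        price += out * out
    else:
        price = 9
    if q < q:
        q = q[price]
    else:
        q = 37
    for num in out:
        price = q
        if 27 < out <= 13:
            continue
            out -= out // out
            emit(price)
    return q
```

if 27 < out and out <= 13:

Transformed code:
def norm(q, price, out):
    price = price * q % (q < out)
    if price >= 11:
        raise ValueError(out)
    else:
        process(30)
    if 1 <= 21:
        price += out * out
    else:
        price = 9
    if q < q:
        q = q[price]
    else:
        q = 37
    for num in out:
        price = q
        if 27 < out and out <= 13:
            continue
    return q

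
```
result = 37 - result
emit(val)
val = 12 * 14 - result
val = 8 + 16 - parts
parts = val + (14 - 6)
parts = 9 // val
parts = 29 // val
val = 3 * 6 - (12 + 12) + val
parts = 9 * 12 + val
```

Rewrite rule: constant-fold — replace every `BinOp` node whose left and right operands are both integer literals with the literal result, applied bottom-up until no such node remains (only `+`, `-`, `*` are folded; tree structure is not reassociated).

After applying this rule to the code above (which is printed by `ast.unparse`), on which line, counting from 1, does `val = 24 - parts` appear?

4

Transformed code:
result = 37 - result
emit(val)
val = 168 - result
val = 24 - parts
parts = val + 8
parts = 9 // val
parts = 29 // val
val = -6 + val
parts = 108 + val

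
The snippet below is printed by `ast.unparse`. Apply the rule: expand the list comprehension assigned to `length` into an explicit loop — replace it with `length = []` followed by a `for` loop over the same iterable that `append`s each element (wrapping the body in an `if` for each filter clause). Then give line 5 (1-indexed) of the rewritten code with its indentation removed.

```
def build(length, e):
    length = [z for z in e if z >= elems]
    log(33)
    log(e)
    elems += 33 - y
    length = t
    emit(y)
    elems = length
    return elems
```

length.append(z)

Transformed code:
def build(length, e):
    length = []
    for z in e:
        if z >= elems:
            length.append(z)
    log(33)
    log(e)
    elems += 33 - y
    length = t
    emit(y)
    elems = length
    return elems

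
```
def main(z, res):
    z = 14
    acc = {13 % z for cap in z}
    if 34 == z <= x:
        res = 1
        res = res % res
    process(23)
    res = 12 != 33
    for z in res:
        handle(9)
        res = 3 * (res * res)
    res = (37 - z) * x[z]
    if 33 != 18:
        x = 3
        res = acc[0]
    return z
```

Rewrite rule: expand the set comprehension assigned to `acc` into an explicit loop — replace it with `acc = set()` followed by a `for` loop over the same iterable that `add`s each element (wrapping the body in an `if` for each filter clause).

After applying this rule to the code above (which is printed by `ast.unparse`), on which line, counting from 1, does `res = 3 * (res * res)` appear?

Transformed code:
def main(z, res):
    z = 14
    acc = set()
    for cap in z:
        acc.add(13 % z)
    if 34 == z <= x:
        res = 1
        res = res % res
    process(23)
    res = 12 != 33
    for z in res:
        handle(9)
        res = 3 * (res * res)
    res = (37 - z) * x[z]
    if 33 != 18:
        x = 3
        res = acc[0]
    return z

13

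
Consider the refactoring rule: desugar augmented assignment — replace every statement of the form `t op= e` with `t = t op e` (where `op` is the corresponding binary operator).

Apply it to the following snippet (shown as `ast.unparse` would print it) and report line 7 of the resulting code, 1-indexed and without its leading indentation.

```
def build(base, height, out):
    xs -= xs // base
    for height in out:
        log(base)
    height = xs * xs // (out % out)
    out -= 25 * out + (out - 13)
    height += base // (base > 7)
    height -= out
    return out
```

height = height + base // (base > 7)

Transformed code:
def build(base, height, out):
    xs = xs - xs // base
    for height in out:
        log(base)
    height = xs * xs // (out % out)
    out = out - (25 * out + (out - 13))
    height = height + base // (base > 7)
    height = height - out
    return out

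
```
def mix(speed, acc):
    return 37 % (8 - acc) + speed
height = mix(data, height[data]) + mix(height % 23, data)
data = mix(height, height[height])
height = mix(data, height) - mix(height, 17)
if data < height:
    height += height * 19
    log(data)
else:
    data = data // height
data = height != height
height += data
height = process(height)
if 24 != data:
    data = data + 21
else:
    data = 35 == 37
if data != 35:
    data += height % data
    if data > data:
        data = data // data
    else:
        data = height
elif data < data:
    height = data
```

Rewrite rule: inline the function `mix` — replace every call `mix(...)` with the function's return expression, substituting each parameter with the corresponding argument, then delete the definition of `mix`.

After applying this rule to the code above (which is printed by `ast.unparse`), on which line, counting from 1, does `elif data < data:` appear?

Transformed code:
height = 37 % (8 - height[data]) + data + (37 % (8 - data) + height % 23)
data = 37 % (8 - height[height]) + height
height = 37 % (8 - height) + data - (37 % (8 - 17) + height)
if data < height:
    height += height * 19
    log(data)
else:
    data = data // height
data = height != height
height += data
height = process(height)
if 24 != data:
    data = data + 21
else:
    data = 35 == 37
if data != 35:
    data += height % data
    if data > data:
        data = data // data
    else:
        data = height
elif data < data:
    height = data

22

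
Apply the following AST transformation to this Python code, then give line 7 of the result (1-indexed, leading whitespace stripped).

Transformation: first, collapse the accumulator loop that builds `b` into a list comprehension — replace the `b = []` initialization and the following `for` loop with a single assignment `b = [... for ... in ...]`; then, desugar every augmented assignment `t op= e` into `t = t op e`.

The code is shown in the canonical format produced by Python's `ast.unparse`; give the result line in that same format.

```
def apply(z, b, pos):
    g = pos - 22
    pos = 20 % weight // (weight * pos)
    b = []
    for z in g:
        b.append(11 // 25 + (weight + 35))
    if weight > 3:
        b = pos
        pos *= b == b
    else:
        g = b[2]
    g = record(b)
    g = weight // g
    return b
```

Transformed code:
def apply(z, b, pos):
    g = pos - 22
    pos = 20 % weight // (weight * pos)
    b = [11 // 25 + (weight + 35) for z in g]
    if weight > 3:
        b = pos
        pos = pos * (b == b)
    else:
        g = b[2]
    g = record(b)
    g = weight // g
    return b

pos = pos * (b == b)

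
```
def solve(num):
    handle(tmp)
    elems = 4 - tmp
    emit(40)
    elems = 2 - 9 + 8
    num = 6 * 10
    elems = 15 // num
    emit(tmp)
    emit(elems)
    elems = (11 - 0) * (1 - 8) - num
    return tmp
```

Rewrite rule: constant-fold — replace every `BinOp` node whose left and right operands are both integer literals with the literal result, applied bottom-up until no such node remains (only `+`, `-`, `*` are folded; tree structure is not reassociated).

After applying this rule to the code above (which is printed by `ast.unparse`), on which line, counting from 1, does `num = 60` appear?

6

Transformed code:
def solve(num):
    handle(tmp)
    elems = 4 - tmp
    emit(40)
    elems = 1
    num = 60
    elems = 15 // num
    emit(tmp)
    emit(elems)
    elems = -77 - num
    return tmp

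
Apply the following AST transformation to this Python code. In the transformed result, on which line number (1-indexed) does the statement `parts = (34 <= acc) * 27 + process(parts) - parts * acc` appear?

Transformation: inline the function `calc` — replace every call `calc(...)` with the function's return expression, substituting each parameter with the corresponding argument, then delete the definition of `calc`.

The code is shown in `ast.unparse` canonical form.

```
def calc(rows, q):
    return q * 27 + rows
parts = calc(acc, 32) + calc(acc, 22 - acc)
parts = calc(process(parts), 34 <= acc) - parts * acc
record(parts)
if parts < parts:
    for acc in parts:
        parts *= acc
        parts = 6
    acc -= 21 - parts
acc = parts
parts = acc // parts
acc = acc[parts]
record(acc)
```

2

Transformed code:
parts = 32 * 27 + acc + ((22 - acc) * 27 + acc)
parts = (34 <= acc) * 27 + process(parts) - parts * acc
record(parts)
if parts < parts:
    for acc in parts:
        parts *= acc
        parts = 6
    acc -= 21 - parts
acc = parts
parts = acc // parts
acc = acc[parts]
record(acc)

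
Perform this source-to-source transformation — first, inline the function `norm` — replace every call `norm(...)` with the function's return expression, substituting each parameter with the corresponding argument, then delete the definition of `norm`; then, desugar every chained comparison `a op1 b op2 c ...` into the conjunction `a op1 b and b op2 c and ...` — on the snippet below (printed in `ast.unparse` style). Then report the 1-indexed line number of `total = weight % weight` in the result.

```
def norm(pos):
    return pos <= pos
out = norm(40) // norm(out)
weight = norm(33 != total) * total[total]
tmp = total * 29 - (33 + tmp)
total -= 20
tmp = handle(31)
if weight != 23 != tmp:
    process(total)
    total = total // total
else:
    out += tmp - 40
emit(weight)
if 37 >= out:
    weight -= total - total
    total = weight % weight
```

14

Transformed code:
out = (40 <= 40) // (out <= out)
weight = ((33 != total) <= (33 != total)) * total[total]
tmp = total * 29 - (33 + tmp)
total -= 20
tmp = handle(31)
if weight != 23 and 23 != tmp:
    process(total)
    total = total // total
else:
    out += tmp - 40
emit(weight)
if 37 >= out:
    weight -= total - total
    total = weight % weight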